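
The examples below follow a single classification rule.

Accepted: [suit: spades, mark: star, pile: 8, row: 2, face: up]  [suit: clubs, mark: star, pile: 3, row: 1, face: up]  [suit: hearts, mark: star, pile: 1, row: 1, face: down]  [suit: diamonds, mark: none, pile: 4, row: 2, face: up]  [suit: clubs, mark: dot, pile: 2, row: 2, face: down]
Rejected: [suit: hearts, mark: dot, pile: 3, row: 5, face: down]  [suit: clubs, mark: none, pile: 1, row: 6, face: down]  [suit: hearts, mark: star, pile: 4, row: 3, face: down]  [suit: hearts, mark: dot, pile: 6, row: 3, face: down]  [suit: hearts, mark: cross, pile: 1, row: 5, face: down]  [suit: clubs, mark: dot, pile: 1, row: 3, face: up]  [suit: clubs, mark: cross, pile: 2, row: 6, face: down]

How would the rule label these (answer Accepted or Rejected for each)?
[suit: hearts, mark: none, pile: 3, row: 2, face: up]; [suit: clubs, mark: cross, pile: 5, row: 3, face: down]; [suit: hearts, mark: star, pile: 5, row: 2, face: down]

Accepted, Rejected, Accepted

The common property of the 'Accepted' items is: row ≤ 2. No 'Rejected' item has it.
[suit: hearts, mark: none, pile: 3, row: 2, face: up]: row = 2, fits → Accepted.
[suit: clubs, mark: cross, pile: 5, row: 3, face: down]: row = 3, lacks this property → Rejected.
[suit: hearts, mark: star, pile: 5, row: 2, face: down]: row = 2, fits → Accepted.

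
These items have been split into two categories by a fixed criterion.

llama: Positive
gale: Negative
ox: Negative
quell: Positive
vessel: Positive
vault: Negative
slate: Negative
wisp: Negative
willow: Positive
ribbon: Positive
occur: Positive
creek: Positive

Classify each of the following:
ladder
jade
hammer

The common property of the 'Positive' items is: has a double letter. No 'Negative' item has it.
Positive: ladder, since 'dd' doubled. Negative: jade, since no doubled letter. Positive: hammer, since 'mm' doubled.

Positive, Negative, Positive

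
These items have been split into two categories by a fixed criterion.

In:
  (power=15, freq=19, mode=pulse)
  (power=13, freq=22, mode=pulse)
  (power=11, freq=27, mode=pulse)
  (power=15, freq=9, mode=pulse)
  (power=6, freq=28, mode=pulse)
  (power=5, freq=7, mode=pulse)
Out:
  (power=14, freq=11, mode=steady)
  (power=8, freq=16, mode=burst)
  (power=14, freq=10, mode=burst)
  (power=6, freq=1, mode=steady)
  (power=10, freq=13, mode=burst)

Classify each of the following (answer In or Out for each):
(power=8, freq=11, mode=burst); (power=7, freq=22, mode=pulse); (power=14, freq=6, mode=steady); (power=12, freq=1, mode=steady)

Out, In, Out, Out

The common property of the 'In' items is: mode is pulse. No 'Out' item has it.
(power=8, freq=11, mode=burst): mode is burst, does not fit → Out.
(power=7, freq=22, mode=pulse): mode is pulse, checks out → In.
(power=14, freq=6, mode=steady): mode is steady, does not fit → Out.
(power=12, freq=1, mode=steady): mode is steady, does not fit → Out.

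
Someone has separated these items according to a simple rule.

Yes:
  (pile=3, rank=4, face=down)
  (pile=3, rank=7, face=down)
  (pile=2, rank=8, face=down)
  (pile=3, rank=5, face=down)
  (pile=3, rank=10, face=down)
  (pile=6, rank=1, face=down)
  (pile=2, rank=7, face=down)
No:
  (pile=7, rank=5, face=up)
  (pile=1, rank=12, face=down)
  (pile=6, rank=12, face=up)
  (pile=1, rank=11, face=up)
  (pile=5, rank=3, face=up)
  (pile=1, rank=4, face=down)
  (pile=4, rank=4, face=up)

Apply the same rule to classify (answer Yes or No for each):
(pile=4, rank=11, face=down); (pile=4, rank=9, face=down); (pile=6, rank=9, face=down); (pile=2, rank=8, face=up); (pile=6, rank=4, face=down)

All 'Yes' examples share one property — face is down AND pile ≥ 2 — and every 'No' example lacks it.
(pile=4, rank=11, face=down): face is down, pile = 4 — passes, so Yes. (pile=4, rank=9, face=down): face is down, pile = 4 — passes, so Yes. (pile=6, rank=9, face=down): face is down, pile = 6 — passes, so Yes. (pile=2, rank=8, face=up): face is up, pile = 2 — fails the rule, so No. (pile=6, rank=4, face=down): face is down, pile = 6 — passes, so Yes.

Yes, Yes, Yes, No, Yes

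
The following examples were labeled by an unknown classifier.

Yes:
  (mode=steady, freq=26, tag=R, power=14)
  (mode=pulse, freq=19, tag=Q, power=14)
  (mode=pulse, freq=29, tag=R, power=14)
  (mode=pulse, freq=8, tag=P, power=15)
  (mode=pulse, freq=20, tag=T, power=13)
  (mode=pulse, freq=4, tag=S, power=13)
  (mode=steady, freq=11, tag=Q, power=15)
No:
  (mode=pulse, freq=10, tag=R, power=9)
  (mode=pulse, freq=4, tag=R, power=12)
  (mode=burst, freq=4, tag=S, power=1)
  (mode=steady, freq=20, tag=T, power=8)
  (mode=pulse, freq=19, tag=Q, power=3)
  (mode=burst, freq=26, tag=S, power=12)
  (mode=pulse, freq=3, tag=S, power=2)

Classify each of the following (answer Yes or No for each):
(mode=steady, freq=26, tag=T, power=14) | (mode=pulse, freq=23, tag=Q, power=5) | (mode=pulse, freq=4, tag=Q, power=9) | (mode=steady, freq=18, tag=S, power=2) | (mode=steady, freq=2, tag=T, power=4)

Rule: power ≥ 13. This holds for each 'Yes' example and fails for each 'No' one.
(mode=steady, freq=26, tag=T, power=14) → power = 14 → Yes.
(mode=pulse, freq=23, tag=Q, power=5) → power = 5 → No.
(mode=pulse, freq=4, tag=Q, power=9) → power = 9 → No.
(mode=steady, freq=18, tag=S, power=2) → power = 2 → No.
(mode=steady, freq=2, tag=T, power=4) → power = 4 → No.

Yes, No, No, No, No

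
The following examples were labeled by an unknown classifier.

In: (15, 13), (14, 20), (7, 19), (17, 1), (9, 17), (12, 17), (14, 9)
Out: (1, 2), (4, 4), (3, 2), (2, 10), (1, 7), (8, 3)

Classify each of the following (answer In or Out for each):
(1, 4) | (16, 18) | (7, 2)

The pattern is that an item is 'In' exactly when: sum ≥ 18.

Out, In, Out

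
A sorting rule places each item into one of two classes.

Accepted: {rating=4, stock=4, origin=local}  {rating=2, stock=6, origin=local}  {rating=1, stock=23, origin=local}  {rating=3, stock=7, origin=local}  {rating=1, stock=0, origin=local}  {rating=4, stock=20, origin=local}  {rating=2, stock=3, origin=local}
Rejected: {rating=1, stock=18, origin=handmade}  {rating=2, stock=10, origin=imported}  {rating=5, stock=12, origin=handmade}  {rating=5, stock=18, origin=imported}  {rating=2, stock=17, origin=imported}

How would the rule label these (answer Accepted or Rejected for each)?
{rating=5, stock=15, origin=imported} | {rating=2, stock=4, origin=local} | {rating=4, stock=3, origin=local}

Rejected, Accepted, Accepted

Looking at the examples, the only property every 'Accepted' case has and every 'Rejected' case lacks is: origin is local.
Rejected: {rating=5, stock=15, origin=imported}, since origin is imported. Accepted: {rating=2, stock=4, origin=local}, since origin is local. Accepted: {rating=4, stock=3, origin=local}, since origin is local.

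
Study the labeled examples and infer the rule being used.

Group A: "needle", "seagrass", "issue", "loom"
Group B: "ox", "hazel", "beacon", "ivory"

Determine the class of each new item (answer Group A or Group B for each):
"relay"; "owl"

Group B, Group B

One predicate separates the groups cleanly: has a double letter.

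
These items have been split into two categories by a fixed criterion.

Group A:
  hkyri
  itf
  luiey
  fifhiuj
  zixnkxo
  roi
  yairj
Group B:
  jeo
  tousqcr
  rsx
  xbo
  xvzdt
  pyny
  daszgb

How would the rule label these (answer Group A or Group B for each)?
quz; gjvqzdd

Group B, Group B

All 'Group A' examples share one property — contains 'i' — and every 'Group B' example lacks it.
quz — no 'i', hence Group B.
gjvqzdd — no 'i', hence Group B.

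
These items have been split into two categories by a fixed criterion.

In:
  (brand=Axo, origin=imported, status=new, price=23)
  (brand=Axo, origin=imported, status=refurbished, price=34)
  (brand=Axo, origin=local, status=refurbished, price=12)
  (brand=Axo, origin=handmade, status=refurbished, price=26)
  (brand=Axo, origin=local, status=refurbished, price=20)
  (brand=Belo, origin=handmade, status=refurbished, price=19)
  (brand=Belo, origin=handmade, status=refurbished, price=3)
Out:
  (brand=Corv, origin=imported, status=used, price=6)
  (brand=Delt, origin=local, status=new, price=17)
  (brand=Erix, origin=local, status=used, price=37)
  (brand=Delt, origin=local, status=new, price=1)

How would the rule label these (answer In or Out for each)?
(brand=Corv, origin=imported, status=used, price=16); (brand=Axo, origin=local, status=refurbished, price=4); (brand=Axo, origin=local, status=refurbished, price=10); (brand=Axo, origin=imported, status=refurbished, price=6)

Out, In, In, In

All 'In' examples share one property — brand is Axo OR brand is Belo — and every 'Out' example lacks it.
(brand=Corv, origin=imported, status=used, price=16) — brand is Corv, hence Out. (brand=Axo, origin=local, status=refurbished, price=4) — brand is Axo, hence In. (brand=Axo, origin=local, status=refurbished, price=10) — brand is Axo, hence In. (brand=Axo, origin=imported, status=refurbished, price=6) — brand is Axo, hence In.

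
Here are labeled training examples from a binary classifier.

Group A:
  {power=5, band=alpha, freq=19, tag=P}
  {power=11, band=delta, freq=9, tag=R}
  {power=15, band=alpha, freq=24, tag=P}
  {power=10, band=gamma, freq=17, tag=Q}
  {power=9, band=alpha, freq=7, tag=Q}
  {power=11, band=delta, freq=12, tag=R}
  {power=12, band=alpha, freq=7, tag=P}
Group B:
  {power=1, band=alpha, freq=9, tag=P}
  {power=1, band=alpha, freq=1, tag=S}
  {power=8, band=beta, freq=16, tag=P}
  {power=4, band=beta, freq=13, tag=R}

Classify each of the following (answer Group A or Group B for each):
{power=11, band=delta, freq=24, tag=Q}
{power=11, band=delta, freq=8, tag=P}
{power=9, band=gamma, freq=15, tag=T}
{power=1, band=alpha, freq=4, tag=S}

Group A, Group A, Group A, Group B

All 'Group A' examples share one property — power = 5 OR power ≥ 9 — and every 'Group B' example lacks it.
{power=11, band=delta, freq=24, tag=Q}: Group A (power = 11). {power=11, band=delta, freq=8, tag=P}: Group A (power = 11). {power=9, band=gamma, freq=15, tag=T}: Group A (power = 9). {power=1, band=alpha, freq=4, tag=S}: Group B (power = 1).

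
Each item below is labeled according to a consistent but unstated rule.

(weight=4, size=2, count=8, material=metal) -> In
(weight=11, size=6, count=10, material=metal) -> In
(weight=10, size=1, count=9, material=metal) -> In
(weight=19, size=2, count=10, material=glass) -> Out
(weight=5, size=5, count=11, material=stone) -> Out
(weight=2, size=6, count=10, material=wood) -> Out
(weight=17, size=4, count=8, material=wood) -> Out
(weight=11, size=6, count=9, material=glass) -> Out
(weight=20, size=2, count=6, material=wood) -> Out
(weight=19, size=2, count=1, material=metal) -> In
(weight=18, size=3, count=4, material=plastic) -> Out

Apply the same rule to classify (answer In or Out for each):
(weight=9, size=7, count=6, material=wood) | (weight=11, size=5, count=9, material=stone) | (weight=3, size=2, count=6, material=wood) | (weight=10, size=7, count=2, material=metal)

Out, Out, Out, In

A rule that fits every label: material is metal — true of each 'In' example, false of each 'Out' one.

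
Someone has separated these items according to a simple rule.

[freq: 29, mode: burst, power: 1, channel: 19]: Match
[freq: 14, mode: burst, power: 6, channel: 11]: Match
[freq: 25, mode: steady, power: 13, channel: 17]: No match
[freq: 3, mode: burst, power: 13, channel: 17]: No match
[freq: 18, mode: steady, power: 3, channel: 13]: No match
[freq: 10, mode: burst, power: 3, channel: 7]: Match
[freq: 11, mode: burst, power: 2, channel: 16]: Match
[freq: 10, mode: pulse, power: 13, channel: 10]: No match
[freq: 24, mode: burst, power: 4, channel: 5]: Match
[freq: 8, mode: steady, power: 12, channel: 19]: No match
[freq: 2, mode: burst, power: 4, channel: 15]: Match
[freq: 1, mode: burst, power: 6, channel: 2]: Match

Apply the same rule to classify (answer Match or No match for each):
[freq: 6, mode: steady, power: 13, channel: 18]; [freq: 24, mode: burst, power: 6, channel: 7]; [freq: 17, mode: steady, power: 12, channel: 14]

No match, Match, No match

The common property of the 'Match' items is: mode is burst AND power ≤ 6. No 'No match' item has it.
[freq: 6, mode: steady, power: 13, channel: 18] → mode is steady, power = 13 → No match.
[freq: 24, mode: burst, power: 6, channel: 7] → mode is burst, power = 6 → Match.
[freq: 17, mode: steady, power: 12, channel: 14] → mode is steady, power = 12 → No match.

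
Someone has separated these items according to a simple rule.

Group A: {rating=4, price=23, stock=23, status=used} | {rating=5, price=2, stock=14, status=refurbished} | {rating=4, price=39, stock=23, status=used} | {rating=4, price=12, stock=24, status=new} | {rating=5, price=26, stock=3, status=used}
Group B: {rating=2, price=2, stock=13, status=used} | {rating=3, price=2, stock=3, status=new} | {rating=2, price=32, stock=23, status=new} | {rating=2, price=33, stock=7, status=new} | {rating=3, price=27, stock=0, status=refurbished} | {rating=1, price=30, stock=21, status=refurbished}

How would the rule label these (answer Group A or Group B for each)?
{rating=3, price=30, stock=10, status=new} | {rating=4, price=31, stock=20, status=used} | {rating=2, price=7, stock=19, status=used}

Group B, Group A, Group B

The rule appears to be: rating ≥ 4.
{rating=3, price=30, stock=10, status=new}: Group B (rating = 3).
{rating=4, price=31, stock=20, status=used}: Group A (rating = 4).
{rating=2, price=7, stock=19, status=used}: Group B (rating = 2).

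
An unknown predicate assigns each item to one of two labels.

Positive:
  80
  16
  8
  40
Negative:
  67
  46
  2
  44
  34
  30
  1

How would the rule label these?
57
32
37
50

Negative, Positive, Negative, Negative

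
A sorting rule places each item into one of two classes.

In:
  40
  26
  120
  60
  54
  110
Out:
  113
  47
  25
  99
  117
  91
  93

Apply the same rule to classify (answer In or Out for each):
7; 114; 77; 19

The common property of the 'In' items is: even. No 'Out' item has it.
7 — 7 is odd, hence Out.
114 — 114 is even, hence In.
77 — 77 is odd, hence Out.
19 — 19 is odd, hence Out.

Out, In, Out, Out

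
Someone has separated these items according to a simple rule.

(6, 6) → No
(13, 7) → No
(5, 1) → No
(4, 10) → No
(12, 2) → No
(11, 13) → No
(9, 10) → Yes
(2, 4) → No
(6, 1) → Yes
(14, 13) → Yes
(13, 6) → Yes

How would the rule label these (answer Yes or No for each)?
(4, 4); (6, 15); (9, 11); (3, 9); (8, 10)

No, Yes, No, No, No

Every 'Yes' example satisfies: sum is odd. None of the 'No' examples do.
(4, 4): No (4+4 = 8). (6, 15): Yes (6+15 = 21). (9, 11): No (9+11 = 20). (3, 9): No (3+9 = 12). (8, 10): No (8+10 = 18).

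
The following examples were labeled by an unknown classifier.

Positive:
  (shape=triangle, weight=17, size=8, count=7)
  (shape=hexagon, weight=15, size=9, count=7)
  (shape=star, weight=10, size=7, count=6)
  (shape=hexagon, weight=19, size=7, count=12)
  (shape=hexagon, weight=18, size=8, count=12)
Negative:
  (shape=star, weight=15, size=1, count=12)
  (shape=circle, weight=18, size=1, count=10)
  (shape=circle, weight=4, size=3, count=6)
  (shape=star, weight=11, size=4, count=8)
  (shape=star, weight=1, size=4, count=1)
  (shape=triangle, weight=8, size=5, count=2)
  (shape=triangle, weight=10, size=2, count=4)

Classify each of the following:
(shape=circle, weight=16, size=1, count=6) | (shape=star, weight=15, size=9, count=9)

The common property of the 'Positive' items is: size ≥ 7. No 'Negative' item has it.

Negative, Positive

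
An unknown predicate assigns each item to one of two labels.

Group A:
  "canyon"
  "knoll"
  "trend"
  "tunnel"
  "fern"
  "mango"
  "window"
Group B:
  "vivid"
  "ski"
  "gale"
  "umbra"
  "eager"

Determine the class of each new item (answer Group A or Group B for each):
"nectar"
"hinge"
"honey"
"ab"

All 'Group A' examples share one property — contains 'n' — and every 'Group B' example lacks it.
"nectar" — has 'n', hence Group A. "hinge" — has 'n', hence Group A. "honey" — has 'n', hence Group A. "ab" — no 'n', hence Group B.

Group A, Group A, Group A, Group B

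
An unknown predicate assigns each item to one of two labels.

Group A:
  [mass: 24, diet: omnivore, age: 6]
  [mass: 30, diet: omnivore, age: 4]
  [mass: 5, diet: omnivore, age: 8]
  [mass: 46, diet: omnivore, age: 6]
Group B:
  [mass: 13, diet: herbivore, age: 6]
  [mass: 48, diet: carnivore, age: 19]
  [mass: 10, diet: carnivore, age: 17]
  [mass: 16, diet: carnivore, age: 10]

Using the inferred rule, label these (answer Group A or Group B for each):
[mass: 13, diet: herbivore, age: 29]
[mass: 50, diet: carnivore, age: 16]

The classifier is using: diet is omnivore.

Group B, Group B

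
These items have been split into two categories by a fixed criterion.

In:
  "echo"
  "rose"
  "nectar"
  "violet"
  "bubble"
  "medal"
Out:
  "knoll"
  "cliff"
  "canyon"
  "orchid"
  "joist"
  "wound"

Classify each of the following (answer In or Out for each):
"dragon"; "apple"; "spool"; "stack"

Rule: contains 'e'. This holds for each 'In' example and fails for each 'Out' one.

Out, In, Out, Out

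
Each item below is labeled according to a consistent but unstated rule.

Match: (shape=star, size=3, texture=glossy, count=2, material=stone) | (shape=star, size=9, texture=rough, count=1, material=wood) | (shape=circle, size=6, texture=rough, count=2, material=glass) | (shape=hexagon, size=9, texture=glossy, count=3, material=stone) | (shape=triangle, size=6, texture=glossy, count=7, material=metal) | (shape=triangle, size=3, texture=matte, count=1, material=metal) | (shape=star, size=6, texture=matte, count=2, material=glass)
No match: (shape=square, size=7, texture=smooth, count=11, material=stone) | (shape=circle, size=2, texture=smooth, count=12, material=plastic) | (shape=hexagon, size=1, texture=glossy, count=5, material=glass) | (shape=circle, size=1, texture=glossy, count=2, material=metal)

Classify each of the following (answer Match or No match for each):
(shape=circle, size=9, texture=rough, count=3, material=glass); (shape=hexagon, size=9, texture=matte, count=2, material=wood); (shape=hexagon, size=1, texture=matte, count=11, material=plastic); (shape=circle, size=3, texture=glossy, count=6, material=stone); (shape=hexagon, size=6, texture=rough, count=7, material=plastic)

Match, Match, No match, Match, Match

The classifier is using: size ≥ 2 AND count ≤ 7.
(shape=circle, size=9, texture=rough, count=3, material=glass): size = 9, count = 3 — qualifies, so Match.
(shape=hexagon, size=9, texture=matte, count=2, material=wood): size = 9, count = 2 — qualifies, so Match.
(shape=hexagon, size=1, texture=matte, count=11, material=plastic): size = 1, count = 11 — fails the rule, so No match.
(shape=circle, size=3, texture=glossy, count=6, material=stone): size = 3, count = 6 — qualifies, so Match.
(shape=hexagon, size=6, texture=rough, count=7, material=plastic): size = 6, count = 7 — qualifies, so Match.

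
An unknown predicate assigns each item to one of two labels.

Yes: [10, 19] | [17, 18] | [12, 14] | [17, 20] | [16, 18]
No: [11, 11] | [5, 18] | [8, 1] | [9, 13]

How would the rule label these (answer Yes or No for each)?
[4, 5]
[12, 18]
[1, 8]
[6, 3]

Every 'Yes' example satisfies: sum ≥ 26. None of the 'No' examples do.

No, Yes, No, No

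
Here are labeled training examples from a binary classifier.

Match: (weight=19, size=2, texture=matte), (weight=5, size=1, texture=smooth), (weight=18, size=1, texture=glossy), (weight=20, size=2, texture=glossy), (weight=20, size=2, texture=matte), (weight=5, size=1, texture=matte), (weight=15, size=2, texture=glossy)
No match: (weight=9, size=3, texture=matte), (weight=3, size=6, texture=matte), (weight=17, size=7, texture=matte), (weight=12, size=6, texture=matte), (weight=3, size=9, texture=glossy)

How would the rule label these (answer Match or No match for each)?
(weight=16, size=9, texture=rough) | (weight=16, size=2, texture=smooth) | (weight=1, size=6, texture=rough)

No match, Match, No match

One predicate separates the groups cleanly: size ≤ 2.
(weight=16, size=9, texture=rough): size = 9 — does not fit, so No match. (weight=16, size=2, texture=smooth): size = 2 — passes, so Match. (weight=1, size=6, texture=rough): size = 6 — does not fit, so No match.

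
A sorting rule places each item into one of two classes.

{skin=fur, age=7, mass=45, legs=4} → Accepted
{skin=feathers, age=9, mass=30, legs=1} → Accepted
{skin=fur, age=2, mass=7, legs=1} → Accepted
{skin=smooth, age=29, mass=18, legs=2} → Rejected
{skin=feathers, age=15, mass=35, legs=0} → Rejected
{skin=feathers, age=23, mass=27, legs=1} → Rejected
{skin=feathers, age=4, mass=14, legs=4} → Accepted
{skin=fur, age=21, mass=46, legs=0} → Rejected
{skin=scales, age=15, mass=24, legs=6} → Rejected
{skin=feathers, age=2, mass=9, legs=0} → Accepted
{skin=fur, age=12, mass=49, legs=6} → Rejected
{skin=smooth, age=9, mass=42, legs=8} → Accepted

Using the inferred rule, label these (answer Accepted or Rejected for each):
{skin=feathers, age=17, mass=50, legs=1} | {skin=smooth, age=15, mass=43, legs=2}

'Accepted' ⟺ age ≤ 9.
{skin=feathers, age=17, mass=50, legs=1} — age = 17, hence Rejected.
{skin=smooth, age=15, mass=43, legs=2} — age = 15, hence Rejected.

Rejected, Rejected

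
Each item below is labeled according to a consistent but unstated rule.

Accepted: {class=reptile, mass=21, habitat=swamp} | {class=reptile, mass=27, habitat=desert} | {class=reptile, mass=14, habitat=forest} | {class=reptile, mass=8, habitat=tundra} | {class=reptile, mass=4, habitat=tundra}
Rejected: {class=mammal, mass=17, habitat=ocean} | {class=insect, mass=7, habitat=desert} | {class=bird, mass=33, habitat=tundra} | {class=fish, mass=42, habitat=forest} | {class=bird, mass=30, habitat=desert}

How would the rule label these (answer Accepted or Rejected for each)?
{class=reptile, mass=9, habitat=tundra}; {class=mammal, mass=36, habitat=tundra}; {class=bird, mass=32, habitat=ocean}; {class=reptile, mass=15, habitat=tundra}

The pattern is that an item is 'Accepted' exactly when: class is reptile.
{class=reptile, mass=9, habitat=tundra}: class is reptile — qualifies, so Accepted.
{class=mammal, mass=36, habitat=tundra}: class is mammal — doesn't match, so Rejected.
{class=bird, mass=32, habitat=ocean}: class is bird — doesn't match, so Rejected.
{class=reptile, mass=15, habitat=tundra}: class is reptile — qualifies, so Accepted.

Accepted, Rejected, Rejected, Accepted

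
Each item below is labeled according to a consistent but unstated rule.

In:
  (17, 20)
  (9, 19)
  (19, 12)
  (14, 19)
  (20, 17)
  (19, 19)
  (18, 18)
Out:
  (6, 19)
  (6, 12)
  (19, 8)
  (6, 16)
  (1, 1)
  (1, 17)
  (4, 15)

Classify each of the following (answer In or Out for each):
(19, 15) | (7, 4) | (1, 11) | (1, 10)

The simplest hypothesis consistent with all the labels is: sum ≥ 28.
(19, 15) → 19+15 = 34 → In. (7, 4) → 7+4 = 11 → Out. (1, 11) → 1+11 = 12 → Out. (1, 10) → 1+10 = 11 → Out.

In, Out, Out, Out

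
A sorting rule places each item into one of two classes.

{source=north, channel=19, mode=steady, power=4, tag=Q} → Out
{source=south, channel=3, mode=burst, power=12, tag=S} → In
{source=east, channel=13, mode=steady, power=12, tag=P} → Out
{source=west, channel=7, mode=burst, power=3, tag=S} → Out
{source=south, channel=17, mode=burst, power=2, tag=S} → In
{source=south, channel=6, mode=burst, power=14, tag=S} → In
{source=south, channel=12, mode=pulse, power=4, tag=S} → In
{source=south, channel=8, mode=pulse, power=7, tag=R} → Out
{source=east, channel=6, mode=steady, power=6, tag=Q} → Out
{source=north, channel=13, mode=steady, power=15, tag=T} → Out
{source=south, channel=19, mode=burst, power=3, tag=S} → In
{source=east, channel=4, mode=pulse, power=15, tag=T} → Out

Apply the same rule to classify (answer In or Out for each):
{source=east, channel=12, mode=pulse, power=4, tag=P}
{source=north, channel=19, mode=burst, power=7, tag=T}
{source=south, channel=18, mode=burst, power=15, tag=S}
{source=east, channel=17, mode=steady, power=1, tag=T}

Out, Out, In, Out

The pattern is that an item is 'In' exactly when: tag is S AND source is south.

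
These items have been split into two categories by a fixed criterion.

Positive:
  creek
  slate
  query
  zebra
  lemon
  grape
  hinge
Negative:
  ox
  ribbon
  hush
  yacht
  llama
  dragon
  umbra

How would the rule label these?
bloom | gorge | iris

The rule appears to be: contains 'e'.

Negative, Positive, Negative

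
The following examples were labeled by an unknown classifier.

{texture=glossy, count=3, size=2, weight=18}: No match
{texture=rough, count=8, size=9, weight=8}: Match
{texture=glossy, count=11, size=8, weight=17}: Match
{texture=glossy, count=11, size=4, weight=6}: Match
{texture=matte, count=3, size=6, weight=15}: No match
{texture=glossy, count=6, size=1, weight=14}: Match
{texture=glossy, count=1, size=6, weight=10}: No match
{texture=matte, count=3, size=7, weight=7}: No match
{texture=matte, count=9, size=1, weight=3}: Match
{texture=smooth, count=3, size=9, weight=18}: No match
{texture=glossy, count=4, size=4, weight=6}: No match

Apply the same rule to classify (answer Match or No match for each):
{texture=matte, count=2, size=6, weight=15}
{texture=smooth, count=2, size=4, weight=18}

No match, No match

The distinguishing property — count ≥ 6 — holds for all the 'Match' cases and none of the 'No match' cases.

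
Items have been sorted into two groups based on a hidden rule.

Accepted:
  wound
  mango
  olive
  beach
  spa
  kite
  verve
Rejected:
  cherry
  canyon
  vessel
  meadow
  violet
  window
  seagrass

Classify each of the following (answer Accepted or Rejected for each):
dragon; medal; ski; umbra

Rejected, Accepted, Accepted, Accepted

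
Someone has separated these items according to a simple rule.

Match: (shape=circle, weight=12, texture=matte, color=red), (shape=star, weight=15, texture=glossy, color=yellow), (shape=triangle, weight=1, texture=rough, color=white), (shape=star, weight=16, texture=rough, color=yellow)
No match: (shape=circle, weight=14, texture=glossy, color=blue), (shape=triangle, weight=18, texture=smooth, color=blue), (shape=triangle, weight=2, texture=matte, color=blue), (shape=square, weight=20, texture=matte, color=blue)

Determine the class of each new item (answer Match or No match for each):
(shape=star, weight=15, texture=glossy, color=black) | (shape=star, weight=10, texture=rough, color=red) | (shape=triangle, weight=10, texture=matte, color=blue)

The pattern is that an item is 'Match' exactly when: color is not blue.
(shape=star, weight=15, texture=glossy, color=black): Match (color is black). (shape=star, weight=10, texture=rough, color=red): Match (color is red). (shape=triangle, weight=10, texture=matte, color=blue): No match (color is blue).

Match, Match, No match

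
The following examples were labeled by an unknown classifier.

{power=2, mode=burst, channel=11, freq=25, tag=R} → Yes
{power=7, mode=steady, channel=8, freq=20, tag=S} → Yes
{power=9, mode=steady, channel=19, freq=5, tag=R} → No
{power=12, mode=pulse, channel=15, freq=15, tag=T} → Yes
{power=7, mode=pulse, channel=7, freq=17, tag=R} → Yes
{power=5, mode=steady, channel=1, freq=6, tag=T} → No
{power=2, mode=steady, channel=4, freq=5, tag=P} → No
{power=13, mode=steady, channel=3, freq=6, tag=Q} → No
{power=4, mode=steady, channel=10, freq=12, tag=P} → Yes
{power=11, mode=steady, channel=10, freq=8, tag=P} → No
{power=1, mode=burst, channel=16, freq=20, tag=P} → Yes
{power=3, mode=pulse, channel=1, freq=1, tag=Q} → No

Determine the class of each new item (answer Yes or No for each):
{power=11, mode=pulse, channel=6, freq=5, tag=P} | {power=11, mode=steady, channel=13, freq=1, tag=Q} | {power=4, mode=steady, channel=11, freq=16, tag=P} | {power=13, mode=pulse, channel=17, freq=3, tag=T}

No, No, Yes, No

Rule: freq ≥ 12. This holds for each 'Yes' example and fails for each 'No' one.
No: {power=11, mode=pulse, channel=6, freq=5, tag=P}, since freq = 5. No: {power=11, mode=steady, channel=13, freq=1, tag=Q}, since freq = 1. Yes: {power=4, mode=steady, channel=11, freq=16, tag=P}, since freq = 16. No: {power=13, mode=pulse, channel=17, freq=3, tag=T}, since freq = 3.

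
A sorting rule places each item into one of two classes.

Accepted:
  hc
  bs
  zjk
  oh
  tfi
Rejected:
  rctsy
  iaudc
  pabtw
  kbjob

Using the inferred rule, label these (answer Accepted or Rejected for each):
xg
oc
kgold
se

The pattern is that an item is 'Accepted' exactly when: length ≤ 3.

Accepted, Accepted, Rejected, Accepted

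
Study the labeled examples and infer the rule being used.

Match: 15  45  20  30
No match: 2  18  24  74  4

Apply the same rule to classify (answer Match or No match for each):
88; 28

No match, No match

Looking at the examples, the only property every 'Match' case has and every 'No match' case lacks is: multiple of 5.
No match: 88, since 88 = 5·17 + 3. No match: 28, since 28 = 5·5 + 3.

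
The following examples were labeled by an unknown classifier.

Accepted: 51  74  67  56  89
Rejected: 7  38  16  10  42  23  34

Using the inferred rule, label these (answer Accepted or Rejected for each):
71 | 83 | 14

Accepted, Accepted, Rejected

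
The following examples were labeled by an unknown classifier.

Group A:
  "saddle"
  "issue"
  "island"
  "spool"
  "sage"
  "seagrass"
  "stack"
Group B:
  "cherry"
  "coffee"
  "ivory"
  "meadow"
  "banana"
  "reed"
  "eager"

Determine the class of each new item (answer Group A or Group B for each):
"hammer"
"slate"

Group B, Group A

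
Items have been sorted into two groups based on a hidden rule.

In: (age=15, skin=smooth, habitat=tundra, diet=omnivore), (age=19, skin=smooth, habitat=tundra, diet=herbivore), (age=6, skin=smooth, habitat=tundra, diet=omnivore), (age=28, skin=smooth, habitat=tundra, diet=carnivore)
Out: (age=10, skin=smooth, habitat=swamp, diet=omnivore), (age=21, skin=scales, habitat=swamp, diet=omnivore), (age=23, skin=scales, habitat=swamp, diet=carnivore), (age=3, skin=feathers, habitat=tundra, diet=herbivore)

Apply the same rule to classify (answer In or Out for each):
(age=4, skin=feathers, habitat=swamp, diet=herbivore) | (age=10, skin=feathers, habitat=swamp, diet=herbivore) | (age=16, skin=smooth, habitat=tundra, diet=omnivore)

Out, Out, In

The simplest hypothesis consistent with all the labels is: skin is smooth AND habitat is tundra.
(age=4, skin=feathers, habitat=swamp, diet=herbivore): skin is feathers, habitat is swamp, lacks this property → Out. (age=10, skin=feathers, habitat=swamp, diet=herbivore): skin is feathers, habitat is swamp, lacks this property → Out. (age=16, skin=smooth, habitat=tundra, diet=omnivore): skin is smooth, habitat is tundra, qualifies → In.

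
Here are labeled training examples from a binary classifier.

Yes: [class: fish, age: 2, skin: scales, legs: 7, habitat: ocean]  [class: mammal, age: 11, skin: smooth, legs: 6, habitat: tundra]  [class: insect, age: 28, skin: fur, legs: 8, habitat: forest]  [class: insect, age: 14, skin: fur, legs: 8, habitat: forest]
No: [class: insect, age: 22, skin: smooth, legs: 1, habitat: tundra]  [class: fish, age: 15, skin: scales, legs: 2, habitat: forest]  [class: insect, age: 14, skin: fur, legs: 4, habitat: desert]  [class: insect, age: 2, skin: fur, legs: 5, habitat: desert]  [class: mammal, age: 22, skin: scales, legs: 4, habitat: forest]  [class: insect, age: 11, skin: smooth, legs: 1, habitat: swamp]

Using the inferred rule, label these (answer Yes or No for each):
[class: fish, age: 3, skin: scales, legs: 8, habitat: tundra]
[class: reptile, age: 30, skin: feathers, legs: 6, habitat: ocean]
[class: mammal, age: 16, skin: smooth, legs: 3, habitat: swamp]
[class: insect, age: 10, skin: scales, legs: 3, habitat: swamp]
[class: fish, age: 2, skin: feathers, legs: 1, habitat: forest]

Yes, Yes, No, No, No

The distinguishing property — legs ≥ 6 — holds for all the 'Yes' cases and none of the 'No' cases.
[class: fish, age: 3, skin: scales, legs: 8, habitat: tundra] → legs = 8 → Yes. [class: reptile, age: 30, skin: feathers, legs: 6, habitat: ocean] → legs = 6 → Yes. [class: mammal, age: 16, skin: smooth, legs: 3, habitat: swamp] → legs = 3 → No. [class: insect, age: 10, skin: scales, legs: 3, habitat: swamp] → legs = 3 → No. [class: fish, age: 2, skin: feathers, legs: 1, habitat: forest] → legs = 1 → No.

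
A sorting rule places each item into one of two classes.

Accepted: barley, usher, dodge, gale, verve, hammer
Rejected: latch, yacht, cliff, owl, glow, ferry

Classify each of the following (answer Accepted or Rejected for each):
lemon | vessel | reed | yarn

The distinguishing property — has ≥ 2 vowels — holds for all the 'Accepted' cases and none of the 'Rejected' cases.
lemon: Accepted (2 vowels).
vessel: Accepted (2 vowels).
reed: Accepted (2 vowels).
yarn: Rejected (1 vowel).

Accepted, Accepted, Accepted, Rejected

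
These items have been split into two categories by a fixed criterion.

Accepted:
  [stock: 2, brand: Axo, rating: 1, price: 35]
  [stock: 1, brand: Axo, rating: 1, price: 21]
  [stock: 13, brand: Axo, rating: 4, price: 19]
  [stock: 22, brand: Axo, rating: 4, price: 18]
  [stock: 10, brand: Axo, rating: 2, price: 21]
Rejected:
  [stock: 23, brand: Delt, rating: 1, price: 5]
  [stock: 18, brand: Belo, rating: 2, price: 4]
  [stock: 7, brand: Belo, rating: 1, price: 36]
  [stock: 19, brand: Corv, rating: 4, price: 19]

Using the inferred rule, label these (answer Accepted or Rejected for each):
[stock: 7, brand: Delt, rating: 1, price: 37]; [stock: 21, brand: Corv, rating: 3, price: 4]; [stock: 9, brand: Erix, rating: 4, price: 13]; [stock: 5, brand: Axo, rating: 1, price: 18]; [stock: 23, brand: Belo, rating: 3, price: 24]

Comparing the two groups points to one rule — brand is Axo.
Rejected: [stock: 7, brand: Delt, rating: 1, price: 37], since brand is Delt. Rejected: [stock: 21, brand: Corv, rating: 3, price: 4], since brand is Corv. Rejected: [stock: 9, brand: Erix, rating: 4, price: 13], since brand is Erix. Accepted: [stock: 5, brand: Axo, rating: 1, price: 18], since brand is Axo. Rejected: [stock: 23, brand: Belo, rating: 3, price: 24], since brand is Belo.

Rejected, Rejected, Rejected, Accepted, Rejected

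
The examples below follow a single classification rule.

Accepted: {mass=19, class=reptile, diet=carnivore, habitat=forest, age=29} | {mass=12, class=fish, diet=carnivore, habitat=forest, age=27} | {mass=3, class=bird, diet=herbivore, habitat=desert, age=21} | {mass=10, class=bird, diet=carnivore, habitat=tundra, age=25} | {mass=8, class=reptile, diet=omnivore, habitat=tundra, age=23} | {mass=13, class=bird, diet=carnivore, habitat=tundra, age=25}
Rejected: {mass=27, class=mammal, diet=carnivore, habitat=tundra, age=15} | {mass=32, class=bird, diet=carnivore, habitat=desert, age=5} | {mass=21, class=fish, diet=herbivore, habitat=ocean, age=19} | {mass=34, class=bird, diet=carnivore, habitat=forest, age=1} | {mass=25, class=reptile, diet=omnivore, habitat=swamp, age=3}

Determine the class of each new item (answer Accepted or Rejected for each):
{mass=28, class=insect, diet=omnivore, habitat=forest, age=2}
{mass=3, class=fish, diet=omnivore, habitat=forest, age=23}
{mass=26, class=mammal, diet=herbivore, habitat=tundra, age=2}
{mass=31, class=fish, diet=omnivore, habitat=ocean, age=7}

Rejected, Accepted, Rejected, Rejected

All 'Accepted' examples share one property — age ≥ 21 — and every 'Rejected' example lacks it.
{mass=28, class=insect, diet=omnivore, habitat=forest, age=2} → age = 2 → Rejected.
{mass=3, class=fish, diet=omnivore, habitat=forest, age=23} → age = 23 → Accepted.
{mass=26, class=mammal, diet=herbivore, habitat=tundra, age=2} → age = 2 → Rejected.
{mass=31, class=fish, diet=omnivore, habitat=ocean, age=7} → age = 7 → Rejected.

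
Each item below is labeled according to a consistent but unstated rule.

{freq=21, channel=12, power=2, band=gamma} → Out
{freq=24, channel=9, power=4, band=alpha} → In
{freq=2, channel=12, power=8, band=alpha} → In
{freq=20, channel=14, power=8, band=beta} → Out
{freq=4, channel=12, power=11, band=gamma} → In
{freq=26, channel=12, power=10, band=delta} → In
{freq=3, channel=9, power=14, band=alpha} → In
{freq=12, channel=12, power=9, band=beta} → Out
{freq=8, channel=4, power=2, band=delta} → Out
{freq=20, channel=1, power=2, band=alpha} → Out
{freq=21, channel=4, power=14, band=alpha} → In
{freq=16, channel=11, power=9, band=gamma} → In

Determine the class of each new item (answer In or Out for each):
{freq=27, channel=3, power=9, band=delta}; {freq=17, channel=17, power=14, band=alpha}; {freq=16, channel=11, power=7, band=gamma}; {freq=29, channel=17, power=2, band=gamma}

The pattern is that an item is 'In' exactly when: band is not beta AND power ≥ 4.
{freq=27, channel=3, power=9, band=delta} — band is delta, power = 9, hence In. {freq=17, channel=17, power=14, band=alpha} — band is alpha, power = 14, hence In. {freq=16, channel=11, power=7, band=gamma} — band is gamma, power = 7, hence In. {freq=29, channel=17, power=2, band=gamma} — band is gamma, power = 2, hence Out.

In, In, In, Out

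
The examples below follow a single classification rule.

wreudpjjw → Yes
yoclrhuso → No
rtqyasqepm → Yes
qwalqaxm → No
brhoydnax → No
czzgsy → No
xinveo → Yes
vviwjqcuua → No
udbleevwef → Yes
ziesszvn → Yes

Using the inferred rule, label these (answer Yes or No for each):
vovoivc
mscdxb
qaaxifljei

No, No, Yes

The rule appears to be: contains 'e'.
vovoivc — no 'e', hence No.
mscdxb — no 'e', hence No.
qaaxifljei — has 'e', hence Yes.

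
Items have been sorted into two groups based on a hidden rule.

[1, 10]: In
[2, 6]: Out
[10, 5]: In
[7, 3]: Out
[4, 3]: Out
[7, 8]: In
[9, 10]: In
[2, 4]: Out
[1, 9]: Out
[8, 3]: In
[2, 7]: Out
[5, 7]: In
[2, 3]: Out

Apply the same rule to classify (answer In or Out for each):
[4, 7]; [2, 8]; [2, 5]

In, Out, Out

'In' ⟺ sum ≥ 11.
[4, 7]: 4+7 = 11, has this property → In.
[2, 8]: 2+8 = 10, does not satisfy this → Out.
[2, 5]: 2+5 = 7, does not satisfy this → Out.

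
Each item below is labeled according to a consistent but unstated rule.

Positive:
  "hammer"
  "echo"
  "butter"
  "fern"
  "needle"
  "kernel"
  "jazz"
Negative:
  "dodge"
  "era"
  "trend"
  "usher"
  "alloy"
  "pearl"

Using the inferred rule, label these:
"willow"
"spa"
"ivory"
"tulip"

Positive, Negative, Negative, Negative

All 'Positive' examples share one property — even length — and every 'Negative' example lacks it.
"willow" → length 6 → Positive.
"spa" → length 3 → Negative.
"ivory" → length 5 → Negative.
"tulip" → length 5 → Negative.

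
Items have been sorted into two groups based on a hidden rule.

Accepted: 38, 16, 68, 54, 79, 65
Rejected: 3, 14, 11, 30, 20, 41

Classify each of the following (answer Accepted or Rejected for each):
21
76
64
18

The classifier is using: digit sum ≥ 6.
21: digit sum 2+1 = 3 — does not fit, so Rejected. 76: digit sum 7+6 = 13 — checks out, so Accepted. 64: digit sum 6+4 = 10 — checks out, so Accepted. 18: digit sum 1+8 = 9 — checks out, so Accepted.

Rejected, Accepted, Accepted, Accepted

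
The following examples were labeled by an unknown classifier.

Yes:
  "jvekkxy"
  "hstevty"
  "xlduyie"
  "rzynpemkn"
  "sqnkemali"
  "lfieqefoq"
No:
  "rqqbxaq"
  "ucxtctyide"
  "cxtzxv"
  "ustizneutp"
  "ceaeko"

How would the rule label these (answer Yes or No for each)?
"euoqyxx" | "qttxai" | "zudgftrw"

The common property of the 'Yes' items is: odd length AND contains 'e'. No 'No' item has it.
"euoqyxx": length 7, has 'e' — matches, so Yes.
"qttxai": length 6, no 'e' — does not satisfy this, so No.
"zudgftrw": length 8, no 'e' — does not satisfy this, so No.

Yes, No, No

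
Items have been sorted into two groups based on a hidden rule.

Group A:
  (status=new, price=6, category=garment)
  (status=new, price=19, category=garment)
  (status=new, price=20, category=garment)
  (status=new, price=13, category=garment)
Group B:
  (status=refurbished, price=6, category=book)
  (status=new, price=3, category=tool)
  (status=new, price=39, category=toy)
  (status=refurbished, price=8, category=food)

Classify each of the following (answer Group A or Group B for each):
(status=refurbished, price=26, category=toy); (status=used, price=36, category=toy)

A rule that fits every label: category is garment — true of each 'Group A' example, false of each 'Group B' one.
Group B: (status=refurbished, price=26, category=toy), since category is toy. Group B: (status=used, price=36, category=toy), since category is toy.

Group B, Group B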